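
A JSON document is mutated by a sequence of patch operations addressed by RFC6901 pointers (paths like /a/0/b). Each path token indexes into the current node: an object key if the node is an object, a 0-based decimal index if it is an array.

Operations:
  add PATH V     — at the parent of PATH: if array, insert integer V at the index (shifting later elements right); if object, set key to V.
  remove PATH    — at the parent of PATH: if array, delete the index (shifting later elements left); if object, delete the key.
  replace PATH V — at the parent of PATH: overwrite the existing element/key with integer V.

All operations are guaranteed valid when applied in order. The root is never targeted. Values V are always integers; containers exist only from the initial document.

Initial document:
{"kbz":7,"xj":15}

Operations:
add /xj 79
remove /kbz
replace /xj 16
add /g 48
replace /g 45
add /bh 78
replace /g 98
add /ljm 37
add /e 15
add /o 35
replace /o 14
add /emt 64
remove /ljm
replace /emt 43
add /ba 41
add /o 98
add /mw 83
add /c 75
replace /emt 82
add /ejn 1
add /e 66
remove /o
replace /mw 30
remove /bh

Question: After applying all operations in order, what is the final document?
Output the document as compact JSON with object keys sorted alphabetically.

After op 1 (add /xj 79): {"kbz":7,"xj":79}
After op 2 (remove /kbz): {"xj":79}
After op 3 (replace /xj 16): {"xj":16}
After op 4 (add /g 48): {"g":48,"xj":16}
After op 5 (replace /g 45): {"g":45,"xj":16}
After op 6 (add /bh 78): {"bh":78,"g":45,"xj":16}
After op 7 (replace /g 98): {"bh":78,"g":98,"xj":16}
After op 8 (add /ljm 37): {"bh":78,"g":98,"ljm":37,"xj":16}
After op 9 (add /e 15): {"bh":78,"e":15,"g":98,"ljm":37,"xj":16}
After op 10 (add /o 35): {"bh":78,"e":15,"g":98,"ljm":37,"o":35,"xj":16}
After op 11 (replace /o 14): {"bh":78,"e":15,"g":98,"ljm":37,"o":14,"xj":16}
After op 12 (add /emt 64): {"bh":78,"e":15,"emt":64,"g":98,"ljm":37,"o":14,"xj":16}
After op 13 (remove /ljm): {"bh":78,"e":15,"emt":64,"g":98,"o":14,"xj":16}
After op 14 (replace /emt 43): {"bh":78,"e":15,"emt":43,"g":98,"o":14,"xj":16}
After op 15 (add /ba 41): {"ba":41,"bh":78,"e":15,"emt":43,"g":98,"o":14,"xj":16}
After op 16 (add /o 98): {"ba":41,"bh":78,"e":15,"emt":43,"g":98,"o":98,"xj":16}
After op 17 (add /mw 83): {"ba":41,"bh":78,"e":15,"emt":43,"g":98,"mw":83,"o":98,"xj":16}
After op 18 (add /c 75): {"ba":41,"bh":78,"c":75,"e":15,"emt":43,"g":98,"mw":83,"o":98,"xj":16}
After op 19 (replace /emt 82): {"ba":41,"bh":78,"c":75,"e":15,"emt":82,"g":98,"mw":83,"o":98,"xj":16}
After op 20 (add /ejn 1): {"ba":41,"bh":78,"c":75,"e":15,"ejn":1,"emt":82,"g":98,"mw":83,"o":98,"xj":16}
After op 21 (add /e 66): {"ba":41,"bh":78,"c":75,"e":66,"ejn":1,"emt":82,"g":98,"mw":83,"o":98,"xj":16}
After op 22 (remove /o): {"ba":41,"bh":78,"c":75,"e":66,"ejn":1,"emt":82,"g":98,"mw":83,"xj":16}
After op 23 (replace /mw 30): {"ba":41,"bh":78,"c":75,"e":66,"ejn":1,"emt":82,"g":98,"mw":30,"xj":16}
After op 24 (remove /bh): {"ba":41,"c":75,"e":66,"ejn":1,"emt":82,"g":98,"mw":30,"xj":16}

Answer: {"ba":41,"c":75,"e":66,"ejn":1,"emt":82,"g":98,"mw":30,"xj":16}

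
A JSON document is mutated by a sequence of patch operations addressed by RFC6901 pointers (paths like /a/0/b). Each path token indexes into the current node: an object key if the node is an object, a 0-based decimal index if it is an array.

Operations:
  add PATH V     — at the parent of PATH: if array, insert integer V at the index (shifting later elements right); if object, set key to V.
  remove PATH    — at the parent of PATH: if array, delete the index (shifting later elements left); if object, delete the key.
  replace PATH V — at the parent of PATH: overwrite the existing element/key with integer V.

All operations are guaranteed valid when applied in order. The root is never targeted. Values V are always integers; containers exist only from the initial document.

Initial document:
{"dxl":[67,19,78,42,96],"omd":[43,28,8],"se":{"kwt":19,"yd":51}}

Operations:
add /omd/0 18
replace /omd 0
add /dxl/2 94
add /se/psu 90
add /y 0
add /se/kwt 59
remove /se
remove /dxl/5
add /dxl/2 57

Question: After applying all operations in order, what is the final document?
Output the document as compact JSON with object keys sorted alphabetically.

After op 1 (add /omd/0 18): {"dxl":[67,19,78,42,96],"omd":[18,43,28,8],"se":{"kwt":19,"yd":51}}
After op 2 (replace /omd 0): {"dxl":[67,19,78,42,96],"omd":0,"se":{"kwt":19,"yd":51}}
After op 3 (add /dxl/2 94): {"dxl":[67,19,94,78,42,96],"omd":0,"se":{"kwt":19,"yd":51}}
After op 4 (add /se/psu 90): {"dxl":[67,19,94,78,42,96],"omd":0,"se":{"kwt":19,"psu":90,"yd":51}}
After op 5 (add /y 0): {"dxl":[67,19,94,78,42,96],"omd":0,"se":{"kwt":19,"psu":90,"yd":51},"y":0}
After op 6 (add /se/kwt 59): {"dxl":[67,19,94,78,42,96],"omd":0,"se":{"kwt":59,"psu":90,"yd":51},"y":0}
After op 7 (remove /se): {"dxl":[67,19,94,78,42,96],"omd":0,"y":0}
After op 8 (remove /dxl/5): {"dxl":[67,19,94,78,42],"omd":0,"y":0}
After op 9 (add /dxl/2 57): {"dxl":[67,19,57,94,78,42],"omd":0,"y":0}

Answer: {"dxl":[67,19,57,94,78,42],"omd":0,"y":0}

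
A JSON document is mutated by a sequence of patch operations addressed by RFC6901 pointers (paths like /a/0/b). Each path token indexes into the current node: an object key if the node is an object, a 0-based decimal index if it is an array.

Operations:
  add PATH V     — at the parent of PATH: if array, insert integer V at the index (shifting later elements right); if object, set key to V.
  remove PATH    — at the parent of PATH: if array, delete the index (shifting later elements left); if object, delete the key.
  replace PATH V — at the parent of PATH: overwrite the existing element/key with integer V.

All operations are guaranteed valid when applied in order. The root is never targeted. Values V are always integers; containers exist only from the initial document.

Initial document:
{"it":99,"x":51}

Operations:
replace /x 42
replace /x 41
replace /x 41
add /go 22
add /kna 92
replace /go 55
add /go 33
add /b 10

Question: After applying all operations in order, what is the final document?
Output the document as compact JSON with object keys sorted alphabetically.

After op 1 (replace /x 42): {"it":99,"x":42}
After op 2 (replace /x 41): {"it":99,"x":41}
After op 3 (replace /x 41): {"it":99,"x":41}
After op 4 (add /go 22): {"go":22,"it":99,"x":41}
After op 5 (add /kna 92): {"go":22,"it":99,"kna":92,"x":41}
After op 6 (replace /go 55): {"go":55,"it":99,"kna":92,"x":41}
After op 7 (add /go 33): {"go":33,"it":99,"kna":92,"x":41}
After op 8 (add /b 10): {"b":10,"go":33,"it":99,"kna":92,"x":41}

Answer: {"b":10,"go":33,"it":99,"kna":92,"x":41}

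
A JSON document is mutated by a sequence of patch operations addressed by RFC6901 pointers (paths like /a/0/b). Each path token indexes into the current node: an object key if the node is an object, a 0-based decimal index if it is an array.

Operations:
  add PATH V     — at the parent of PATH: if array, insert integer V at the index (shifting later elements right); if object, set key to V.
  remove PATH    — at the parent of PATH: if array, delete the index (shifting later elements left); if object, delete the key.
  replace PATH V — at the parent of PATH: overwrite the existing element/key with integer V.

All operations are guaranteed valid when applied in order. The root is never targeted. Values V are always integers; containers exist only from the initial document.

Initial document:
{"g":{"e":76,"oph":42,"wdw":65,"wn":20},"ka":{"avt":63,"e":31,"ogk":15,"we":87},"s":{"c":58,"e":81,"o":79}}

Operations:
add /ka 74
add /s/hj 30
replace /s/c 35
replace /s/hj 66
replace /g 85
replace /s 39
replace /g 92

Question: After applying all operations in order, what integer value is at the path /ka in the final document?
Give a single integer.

Answer: 74

Derivation:
After op 1 (add /ka 74): {"g":{"e":76,"oph":42,"wdw":65,"wn":20},"ka":74,"s":{"c":58,"e":81,"o":79}}
After op 2 (add /s/hj 30): {"g":{"e":76,"oph":42,"wdw":65,"wn":20},"ka":74,"s":{"c":58,"e":81,"hj":30,"o":79}}
After op 3 (replace /s/c 35): {"g":{"e":76,"oph":42,"wdw":65,"wn":20},"ka":74,"s":{"c":35,"e":81,"hj":30,"o":79}}
After op 4 (replace /s/hj 66): {"g":{"e":76,"oph":42,"wdw":65,"wn":20},"ka":74,"s":{"c":35,"e":81,"hj":66,"o":79}}
After op 5 (replace /g 85): {"g":85,"ka":74,"s":{"c":35,"e":81,"hj":66,"o":79}}
After op 6 (replace /s 39): {"g":85,"ka":74,"s":39}
After op 7 (replace /g 92): {"g":92,"ka":74,"s":39}
Value at /ka: 74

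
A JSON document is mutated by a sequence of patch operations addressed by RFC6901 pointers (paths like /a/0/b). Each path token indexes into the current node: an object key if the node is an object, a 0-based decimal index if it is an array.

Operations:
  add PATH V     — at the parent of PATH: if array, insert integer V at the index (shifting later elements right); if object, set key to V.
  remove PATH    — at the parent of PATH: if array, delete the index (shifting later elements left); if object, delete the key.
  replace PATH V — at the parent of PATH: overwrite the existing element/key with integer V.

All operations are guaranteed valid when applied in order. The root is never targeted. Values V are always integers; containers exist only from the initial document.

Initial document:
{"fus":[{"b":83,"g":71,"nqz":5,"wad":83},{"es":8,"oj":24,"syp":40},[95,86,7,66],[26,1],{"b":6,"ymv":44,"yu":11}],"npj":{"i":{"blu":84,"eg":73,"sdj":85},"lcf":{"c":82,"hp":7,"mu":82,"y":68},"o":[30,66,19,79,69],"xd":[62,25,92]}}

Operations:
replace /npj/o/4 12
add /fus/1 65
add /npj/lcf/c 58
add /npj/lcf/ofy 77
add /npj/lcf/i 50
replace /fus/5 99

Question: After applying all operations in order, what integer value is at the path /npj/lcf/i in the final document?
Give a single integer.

Answer: 50

Derivation:
After op 1 (replace /npj/o/4 12): {"fus":[{"b":83,"g":71,"nqz":5,"wad":83},{"es":8,"oj":24,"syp":40},[95,86,7,66],[26,1],{"b":6,"ymv":44,"yu":11}],"npj":{"i":{"blu":84,"eg":73,"sdj":85},"lcf":{"c":82,"hp":7,"mu":82,"y":68},"o":[30,66,19,79,12],"xd":[62,25,92]}}
After op 2 (add /fus/1 65): {"fus":[{"b":83,"g":71,"nqz":5,"wad":83},65,{"es":8,"oj":24,"syp":40},[95,86,7,66],[26,1],{"b":6,"ymv":44,"yu":11}],"npj":{"i":{"blu":84,"eg":73,"sdj":85},"lcf":{"c":82,"hp":7,"mu":82,"y":68},"o":[30,66,19,79,12],"xd":[62,25,92]}}
After op 3 (add /npj/lcf/c 58): {"fus":[{"b":83,"g":71,"nqz":5,"wad":83},65,{"es":8,"oj":24,"syp":40},[95,86,7,66],[26,1],{"b":6,"ymv":44,"yu":11}],"npj":{"i":{"blu":84,"eg":73,"sdj":85},"lcf":{"c":58,"hp":7,"mu":82,"y":68},"o":[30,66,19,79,12],"xd":[62,25,92]}}
After op 4 (add /npj/lcf/ofy 77): {"fus":[{"b":83,"g":71,"nqz":5,"wad":83},65,{"es":8,"oj":24,"syp":40},[95,86,7,66],[26,1],{"b":6,"ymv":44,"yu":11}],"npj":{"i":{"blu":84,"eg":73,"sdj":85},"lcf":{"c":58,"hp":7,"mu":82,"ofy":77,"y":68},"o":[30,66,19,79,12],"xd":[62,25,92]}}
After op 5 (add /npj/lcf/i 50): {"fus":[{"b":83,"g":71,"nqz":5,"wad":83},65,{"es":8,"oj":24,"syp":40},[95,86,7,66],[26,1],{"b":6,"ymv":44,"yu":11}],"npj":{"i":{"blu":84,"eg":73,"sdj":85},"lcf":{"c":58,"hp":7,"i":50,"mu":82,"ofy":77,"y":68},"o":[30,66,19,79,12],"xd":[62,25,92]}}
After op 6 (replace /fus/5 99): {"fus":[{"b":83,"g":71,"nqz":5,"wad":83},65,{"es":8,"oj":24,"syp":40},[95,86,7,66],[26,1],99],"npj":{"i":{"blu":84,"eg":73,"sdj":85},"lcf":{"c":58,"hp":7,"i":50,"mu":82,"ofy":77,"y":68},"o":[30,66,19,79,12],"xd":[62,25,92]}}
Value at /npj/lcf/i: 50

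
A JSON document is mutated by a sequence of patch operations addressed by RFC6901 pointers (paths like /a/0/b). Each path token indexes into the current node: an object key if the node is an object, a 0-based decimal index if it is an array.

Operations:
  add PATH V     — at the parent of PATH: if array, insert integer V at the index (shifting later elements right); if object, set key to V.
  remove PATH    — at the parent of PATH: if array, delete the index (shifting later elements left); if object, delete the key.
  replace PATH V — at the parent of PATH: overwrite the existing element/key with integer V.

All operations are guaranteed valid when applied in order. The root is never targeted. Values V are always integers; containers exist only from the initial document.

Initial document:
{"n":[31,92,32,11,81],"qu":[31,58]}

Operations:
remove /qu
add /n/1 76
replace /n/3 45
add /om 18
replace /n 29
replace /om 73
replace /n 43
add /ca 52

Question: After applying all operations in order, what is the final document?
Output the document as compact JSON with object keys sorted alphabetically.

Answer: {"ca":52,"n":43,"om":73}

Derivation:
After op 1 (remove /qu): {"n":[31,92,32,11,81]}
After op 2 (add /n/1 76): {"n":[31,76,92,32,11,81]}
After op 3 (replace /n/3 45): {"n":[31,76,92,45,11,81]}
After op 4 (add /om 18): {"n":[31,76,92,45,11,81],"om":18}
After op 5 (replace /n 29): {"n":29,"om":18}
After op 6 (replace /om 73): {"n":29,"om":73}
After op 7 (replace /n 43): {"n":43,"om":73}
After op 8 (add /ca 52): {"ca":52,"n":43,"om":73}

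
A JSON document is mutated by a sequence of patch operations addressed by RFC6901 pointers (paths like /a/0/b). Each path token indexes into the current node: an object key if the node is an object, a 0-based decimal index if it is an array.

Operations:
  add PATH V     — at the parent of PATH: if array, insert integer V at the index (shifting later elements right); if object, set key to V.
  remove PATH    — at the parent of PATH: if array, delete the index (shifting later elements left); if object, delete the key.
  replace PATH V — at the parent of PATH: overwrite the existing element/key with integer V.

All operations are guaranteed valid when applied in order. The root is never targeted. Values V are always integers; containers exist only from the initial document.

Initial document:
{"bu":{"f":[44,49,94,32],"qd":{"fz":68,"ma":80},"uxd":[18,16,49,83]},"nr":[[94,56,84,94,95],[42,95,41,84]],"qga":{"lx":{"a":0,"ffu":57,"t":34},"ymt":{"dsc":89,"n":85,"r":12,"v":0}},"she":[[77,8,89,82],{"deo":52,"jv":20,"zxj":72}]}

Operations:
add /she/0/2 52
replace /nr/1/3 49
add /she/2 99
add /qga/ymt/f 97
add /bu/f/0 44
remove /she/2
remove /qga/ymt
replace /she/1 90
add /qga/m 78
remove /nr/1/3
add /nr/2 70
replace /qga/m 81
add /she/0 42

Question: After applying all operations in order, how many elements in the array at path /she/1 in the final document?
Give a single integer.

Answer: 5

Derivation:
After op 1 (add /she/0/2 52): {"bu":{"f":[44,49,94,32],"qd":{"fz":68,"ma":80},"uxd":[18,16,49,83]},"nr":[[94,56,84,94,95],[42,95,41,84]],"qga":{"lx":{"a":0,"ffu":57,"t":34},"ymt":{"dsc":89,"n":85,"r":12,"v":0}},"she":[[77,8,52,89,82],{"deo":52,"jv":20,"zxj":72}]}
After op 2 (replace /nr/1/3 49): {"bu":{"f":[44,49,94,32],"qd":{"fz":68,"ma":80},"uxd":[18,16,49,83]},"nr":[[94,56,84,94,95],[42,95,41,49]],"qga":{"lx":{"a":0,"ffu":57,"t":34},"ymt":{"dsc":89,"n":85,"r":12,"v":0}},"she":[[77,8,52,89,82],{"deo":52,"jv":20,"zxj":72}]}
After op 3 (add /she/2 99): {"bu":{"f":[44,49,94,32],"qd":{"fz":68,"ma":80},"uxd":[18,16,49,83]},"nr":[[94,56,84,94,95],[42,95,41,49]],"qga":{"lx":{"a":0,"ffu":57,"t":34},"ymt":{"dsc":89,"n":85,"r":12,"v":0}},"she":[[77,8,52,89,82],{"deo":52,"jv":20,"zxj":72},99]}
After op 4 (add /qga/ymt/f 97): {"bu":{"f":[44,49,94,32],"qd":{"fz":68,"ma":80},"uxd":[18,16,49,83]},"nr":[[94,56,84,94,95],[42,95,41,49]],"qga":{"lx":{"a":0,"ffu":57,"t":34},"ymt":{"dsc":89,"f":97,"n":85,"r":12,"v":0}},"she":[[77,8,52,89,82],{"deo":52,"jv":20,"zxj":72},99]}
After op 5 (add /bu/f/0 44): {"bu":{"f":[44,44,49,94,32],"qd":{"fz":68,"ma":80},"uxd":[18,16,49,83]},"nr":[[94,56,84,94,95],[42,95,41,49]],"qga":{"lx":{"a":0,"ffu":57,"t":34},"ymt":{"dsc":89,"f":97,"n":85,"r":12,"v":0}},"she":[[77,8,52,89,82],{"deo":52,"jv":20,"zxj":72},99]}
After op 6 (remove /she/2): {"bu":{"f":[44,44,49,94,32],"qd":{"fz":68,"ma":80},"uxd":[18,16,49,83]},"nr":[[94,56,84,94,95],[42,95,41,49]],"qga":{"lx":{"a":0,"ffu":57,"t":34},"ymt":{"dsc":89,"f":97,"n":85,"r":12,"v":0}},"she":[[77,8,52,89,82],{"deo":52,"jv":20,"zxj":72}]}
After op 7 (remove /qga/ymt): {"bu":{"f":[44,44,49,94,32],"qd":{"fz":68,"ma":80},"uxd":[18,16,49,83]},"nr":[[94,56,84,94,95],[42,95,41,49]],"qga":{"lx":{"a":0,"ffu":57,"t":34}},"she":[[77,8,52,89,82],{"deo":52,"jv":20,"zxj":72}]}
After op 8 (replace /she/1 90): {"bu":{"f":[44,44,49,94,32],"qd":{"fz":68,"ma":80},"uxd":[18,16,49,83]},"nr":[[94,56,84,94,95],[42,95,41,49]],"qga":{"lx":{"a":0,"ffu":57,"t":34}},"she":[[77,8,52,89,82],90]}
After op 9 (add /qga/m 78): {"bu":{"f":[44,44,49,94,32],"qd":{"fz":68,"ma":80},"uxd":[18,16,49,83]},"nr":[[94,56,84,94,95],[42,95,41,49]],"qga":{"lx":{"a":0,"ffu":57,"t":34},"m":78},"she":[[77,8,52,89,82],90]}
After op 10 (remove /nr/1/3): {"bu":{"f":[44,44,49,94,32],"qd":{"fz":68,"ma":80},"uxd":[18,16,49,83]},"nr":[[94,56,84,94,95],[42,95,41]],"qga":{"lx":{"a":0,"ffu":57,"t":34},"m":78},"she":[[77,8,52,89,82],90]}
After op 11 (add /nr/2 70): {"bu":{"f":[44,44,49,94,32],"qd":{"fz":68,"ma":80},"uxd":[18,16,49,83]},"nr":[[94,56,84,94,95],[42,95,41],70],"qga":{"lx":{"a":0,"ffu":57,"t":34},"m":78},"she":[[77,8,52,89,82],90]}
After op 12 (replace /qga/m 81): {"bu":{"f":[44,44,49,94,32],"qd":{"fz":68,"ma":80},"uxd":[18,16,49,83]},"nr":[[94,56,84,94,95],[42,95,41],70],"qga":{"lx":{"a":0,"ffu":57,"t":34},"m":81},"she":[[77,8,52,89,82],90]}
After op 13 (add /she/0 42): {"bu":{"f":[44,44,49,94,32],"qd":{"fz":68,"ma":80},"uxd":[18,16,49,83]},"nr":[[94,56,84,94,95],[42,95,41],70],"qga":{"lx":{"a":0,"ffu":57,"t":34},"m":81},"she":[42,[77,8,52,89,82],90]}
Size at path /she/1: 5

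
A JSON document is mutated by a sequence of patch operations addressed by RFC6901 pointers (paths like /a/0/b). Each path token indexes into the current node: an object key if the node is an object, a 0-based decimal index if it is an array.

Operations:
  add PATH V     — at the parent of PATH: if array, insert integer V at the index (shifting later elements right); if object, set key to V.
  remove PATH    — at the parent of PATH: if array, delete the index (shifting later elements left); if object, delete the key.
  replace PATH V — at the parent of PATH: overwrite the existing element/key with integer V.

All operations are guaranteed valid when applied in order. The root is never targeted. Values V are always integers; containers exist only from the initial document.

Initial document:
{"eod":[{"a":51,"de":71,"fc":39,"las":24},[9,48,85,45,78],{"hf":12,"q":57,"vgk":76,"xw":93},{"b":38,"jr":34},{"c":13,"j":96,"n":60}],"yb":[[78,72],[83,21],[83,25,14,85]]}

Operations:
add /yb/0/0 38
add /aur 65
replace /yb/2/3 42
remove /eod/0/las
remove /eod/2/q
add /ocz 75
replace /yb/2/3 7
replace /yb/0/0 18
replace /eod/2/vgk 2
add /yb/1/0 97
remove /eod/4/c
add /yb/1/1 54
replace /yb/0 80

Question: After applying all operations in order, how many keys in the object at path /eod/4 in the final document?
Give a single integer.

After op 1 (add /yb/0/0 38): {"eod":[{"a":51,"de":71,"fc":39,"las":24},[9,48,85,45,78],{"hf":12,"q":57,"vgk":76,"xw":93},{"b":38,"jr":34},{"c":13,"j":96,"n":60}],"yb":[[38,78,72],[83,21],[83,25,14,85]]}
After op 2 (add /aur 65): {"aur":65,"eod":[{"a":51,"de":71,"fc":39,"las":24},[9,48,85,45,78],{"hf":12,"q":57,"vgk":76,"xw":93},{"b":38,"jr":34},{"c":13,"j":96,"n":60}],"yb":[[38,78,72],[83,21],[83,25,14,85]]}
After op 3 (replace /yb/2/3 42): {"aur":65,"eod":[{"a":51,"de":71,"fc":39,"las":24},[9,48,85,45,78],{"hf":12,"q":57,"vgk":76,"xw":93},{"b":38,"jr":34},{"c":13,"j":96,"n":60}],"yb":[[38,78,72],[83,21],[83,25,14,42]]}
After op 4 (remove /eod/0/las): {"aur":65,"eod":[{"a":51,"de":71,"fc":39},[9,48,85,45,78],{"hf":12,"q":57,"vgk":76,"xw":93},{"b":38,"jr":34},{"c":13,"j":96,"n":60}],"yb":[[38,78,72],[83,21],[83,25,14,42]]}
After op 5 (remove /eod/2/q): {"aur":65,"eod":[{"a":51,"de":71,"fc":39},[9,48,85,45,78],{"hf":12,"vgk":76,"xw":93},{"b":38,"jr":34},{"c":13,"j":96,"n":60}],"yb":[[38,78,72],[83,21],[83,25,14,42]]}
After op 6 (add /ocz 75): {"aur":65,"eod":[{"a":51,"de":71,"fc":39},[9,48,85,45,78],{"hf":12,"vgk":76,"xw":93},{"b":38,"jr":34},{"c":13,"j":96,"n":60}],"ocz":75,"yb":[[38,78,72],[83,21],[83,25,14,42]]}
After op 7 (replace /yb/2/3 7): {"aur":65,"eod":[{"a":51,"de":71,"fc":39},[9,48,85,45,78],{"hf":12,"vgk":76,"xw":93},{"b":38,"jr":34},{"c":13,"j":96,"n":60}],"ocz":75,"yb":[[38,78,72],[83,21],[83,25,14,7]]}
After op 8 (replace /yb/0/0 18): {"aur":65,"eod":[{"a":51,"de":71,"fc":39},[9,48,85,45,78],{"hf":12,"vgk":76,"xw":93},{"b":38,"jr":34},{"c":13,"j":96,"n":60}],"ocz":75,"yb":[[18,78,72],[83,21],[83,25,14,7]]}
After op 9 (replace /eod/2/vgk 2): {"aur":65,"eod":[{"a":51,"de":71,"fc":39},[9,48,85,45,78],{"hf":12,"vgk":2,"xw":93},{"b":38,"jr":34},{"c":13,"j":96,"n":60}],"ocz":75,"yb":[[18,78,72],[83,21],[83,25,14,7]]}
After op 10 (add /yb/1/0 97): {"aur":65,"eod":[{"a":51,"de":71,"fc":39},[9,48,85,45,78],{"hf":12,"vgk":2,"xw":93},{"b":38,"jr":34},{"c":13,"j":96,"n":60}],"ocz":75,"yb":[[18,78,72],[97,83,21],[83,25,14,7]]}
After op 11 (remove /eod/4/c): {"aur":65,"eod":[{"a":51,"de":71,"fc":39},[9,48,85,45,78],{"hf":12,"vgk":2,"xw":93},{"b":38,"jr":34},{"j":96,"n":60}],"ocz":75,"yb":[[18,78,72],[97,83,21],[83,25,14,7]]}
After op 12 (add /yb/1/1 54): {"aur":65,"eod":[{"a":51,"de":71,"fc":39},[9,48,85,45,78],{"hf":12,"vgk":2,"xw":93},{"b":38,"jr":34},{"j":96,"n":60}],"ocz":75,"yb":[[18,78,72],[97,54,83,21],[83,25,14,7]]}
After op 13 (replace /yb/0 80): {"aur":65,"eod":[{"a":51,"de":71,"fc":39},[9,48,85,45,78],{"hf":12,"vgk":2,"xw":93},{"b":38,"jr":34},{"j":96,"n":60}],"ocz":75,"yb":[80,[97,54,83,21],[83,25,14,7]]}
Size at path /eod/4: 2

Answer: 2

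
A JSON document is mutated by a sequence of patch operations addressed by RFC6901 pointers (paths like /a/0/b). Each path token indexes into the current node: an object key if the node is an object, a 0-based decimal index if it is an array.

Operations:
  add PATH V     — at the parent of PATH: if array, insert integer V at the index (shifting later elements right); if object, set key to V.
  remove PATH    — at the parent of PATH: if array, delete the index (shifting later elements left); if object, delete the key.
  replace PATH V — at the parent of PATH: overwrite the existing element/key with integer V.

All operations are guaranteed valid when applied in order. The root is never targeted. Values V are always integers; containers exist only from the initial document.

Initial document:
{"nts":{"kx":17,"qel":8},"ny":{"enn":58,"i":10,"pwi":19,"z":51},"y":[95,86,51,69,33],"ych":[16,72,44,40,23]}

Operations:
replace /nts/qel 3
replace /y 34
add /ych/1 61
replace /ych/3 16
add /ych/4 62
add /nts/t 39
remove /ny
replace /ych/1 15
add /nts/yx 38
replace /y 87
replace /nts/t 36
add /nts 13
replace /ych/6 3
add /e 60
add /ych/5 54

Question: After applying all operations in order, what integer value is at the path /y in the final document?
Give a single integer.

Answer: 87

Derivation:
After op 1 (replace /nts/qel 3): {"nts":{"kx":17,"qel":3},"ny":{"enn":58,"i":10,"pwi":19,"z":51},"y":[95,86,51,69,33],"ych":[16,72,44,40,23]}
After op 2 (replace /y 34): {"nts":{"kx":17,"qel":3},"ny":{"enn":58,"i":10,"pwi":19,"z":51},"y":34,"ych":[16,72,44,40,23]}
After op 3 (add /ych/1 61): {"nts":{"kx":17,"qel":3},"ny":{"enn":58,"i":10,"pwi":19,"z":51},"y":34,"ych":[16,61,72,44,40,23]}
After op 4 (replace /ych/3 16): {"nts":{"kx":17,"qel":3},"ny":{"enn":58,"i":10,"pwi":19,"z":51},"y":34,"ych":[16,61,72,16,40,23]}
After op 5 (add /ych/4 62): {"nts":{"kx":17,"qel":3},"ny":{"enn":58,"i":10,"pwi":19,"z":51},"y":34,"ych":[16,61,72,16,62,40,23]}
After op 6 (add /nts/t 39): {"nts":{"kx":17,"qel":3,"t":39},"ny":{"enn":58,"i":10,"pwi":19,"z":51},"y":34,"ych":[16,61,72,16,62,40,23]}
After op 7 (remove /ny): {"nts":{"kx":17,"qel":3,"t":39},"y":34,"ych":[16,61,72,16,62,40,23]}
After op 8 (replace /ych/1 15): {"nts":{"kx":17,"qel":3,"t":39},"y":34,"ych":[16,15,72,16,62,40,23]}
After op 9 (add /nts/yx 38): {"nts":{"kx":17,"qel":3,"t":39,"yx":38},"y":34,"ych":[16,15,72,16,62,40,23]}
After op 10 (replace /y 87): {"nts":{"kx":17,"qel":3,"t":39,"yx":38},"y":87,"ych":[16,15,72,16,62,40,23]}
After op 11 (replace /nts/t 36): {"nts":{"kx":17,"qel":3,"t":36,"yx":38},"y":87,"ych":[16,15,72,16,62,40,23]}
After op 12 (add /nts 13): {"nts":13,"y":87,"ych":[16,15,72,16,62,40,23]}
After op 13 (replace /ych/6 3): {"nts":13,"y":87,"ych":[16,15,72,16,62,40,3]}
After op 14 (add /e 60): {"e":60,"nts":13,"y":87,"ych":[16,15,72,16,62,40,3]}
After op 15 (add /ych/5 54): {"e":60,"nts":13,"y":87,"ych":[16,15,72,16,62,54,40,3]}
Value at /y: 87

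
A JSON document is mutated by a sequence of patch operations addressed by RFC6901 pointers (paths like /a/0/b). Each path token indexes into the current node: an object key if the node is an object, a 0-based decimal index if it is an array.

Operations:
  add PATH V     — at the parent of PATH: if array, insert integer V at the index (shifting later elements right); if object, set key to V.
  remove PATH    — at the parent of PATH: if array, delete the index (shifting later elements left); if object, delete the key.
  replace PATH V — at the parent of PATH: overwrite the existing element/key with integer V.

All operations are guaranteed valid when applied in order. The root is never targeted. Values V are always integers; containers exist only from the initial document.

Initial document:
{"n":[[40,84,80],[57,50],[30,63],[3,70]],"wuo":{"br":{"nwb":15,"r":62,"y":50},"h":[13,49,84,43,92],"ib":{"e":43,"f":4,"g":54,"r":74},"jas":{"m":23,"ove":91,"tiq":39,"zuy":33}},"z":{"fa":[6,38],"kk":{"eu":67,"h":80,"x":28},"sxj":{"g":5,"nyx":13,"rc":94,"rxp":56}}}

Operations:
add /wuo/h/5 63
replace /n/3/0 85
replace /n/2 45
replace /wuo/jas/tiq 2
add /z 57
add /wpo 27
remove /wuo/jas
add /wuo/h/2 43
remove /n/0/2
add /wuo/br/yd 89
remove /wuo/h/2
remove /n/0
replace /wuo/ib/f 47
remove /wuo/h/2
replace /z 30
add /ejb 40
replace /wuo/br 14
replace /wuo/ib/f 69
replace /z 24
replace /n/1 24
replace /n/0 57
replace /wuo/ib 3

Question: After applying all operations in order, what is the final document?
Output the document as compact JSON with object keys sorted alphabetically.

Answer: {"ejb":40,"n":[57,24,[85,70]],"wpo":27,"wuo":{"br":14,"h":[13,49,43,92,63],"ib":3},"z":24}

Derivation:
After op 1 (add /wuo/h/5 63): {"n":[[40,84,80],[57,50],[30,63],[3,70]],"wuo":{"br":{"nwb":15,"r":62,"y":50},"h":[13,49,84,43,92,63],"ib":{"e":43,"f":4,"g":54,"r":74},"jas":{"m":23,"ove":91,"tiq":39,"zuy":33}},"z":{"fa":[6,38],"kk":{"eu":67,"h":80,"x":28},"sxj":{"g":5,"nyx":13,"rc":94,"rxp":56}}}
After op 2 (replace /n/3/0 85): {"n":[[40,84,80],[57,50],[30,63],[85,70]],"wuo":{"br":{"nwb":15,"r":62,"y":50},"h":[13,49,84,43,92,63],"ib":{"e":43,"f":4,"g":54,"r":74},"jas":{"m":23,"ove":91,"tiq":39,"zuy":33}},"z":{"fa":[6,38],"kk":{"eu":67,"h":80,"x":28},"sxj":{"g":5,"nyx":13,"rc":94,"rxp":56}}}
After op 3 (replace /n/2 45): {"n":[[40,84,80],[57,50],45,[85,70]],"wuo":{"br":{"nwb":15,"r":62,"y":50},"h":[13,49,84,43,92,63],"ib":{"e":43,"f":4,"g":54,"r":74},"jas":{"m":23,"ove":91,"tiq":39,"zuy":33}},"z":{"fa":[6,38],"kk":{"eu":67,"h":80,"x":28},"sxj":{"g":5,"nyx":13,"rc":94,"rxp":56}}}
After op 4 (replace /wuo/jas/tiq 2): {"n":[[40,84,80],[57,50],45,[85,70]],"wuo":{"br":{"nwb":15,"r":62,"y":50},"h":[13,49,84,43,92,63],"ib":{"e":43,"f":4,"g":54,"r":74},"jas":{"m":23,"ove":91,"tiq":2,"zuy":33}},"z":{"fa":[6,38],"kk":{"eu":67,"h":80,"x":28},"sxj":{"g":5,"nyx":13,"rc":94,"rxp":56}}}
After op 5 (add /z 57): {"n":[[40,84,80],[57,50],45,[85,70]],"wuo":{"br":{"nwb":15,"r":62,"y":50},"h":[13,49,84,43,92,63],"ib":{"e":43,"f":4,"g":54,"r":74},"jas":{"m":23,"ove":91,"tiq":2,"zuy":33}},"z":57}
After op 6 (add /wpo 27): {"n":[[40,84,80],[57,50],45,[85,70]],"wpo":27,"wuo":{"br":{"nwb":15,"r":62,"y":50},"h":[13,49,84,43,92,63],"ib":{"e":43,"f":4,"g":54,"r":74},"jas":{"m":23,"ove":91,"tiq":2,"zuy":33}},"z":57}
After op 7 (remove /wuo/jas): {"n":[[40,84,80],[57,50],45,[85,70]],"wpo":27,"wuo":{"br":{"nwb":15,"r":62,"y":50},"h":[13,49,84,43,92,63],"ib":{"e":43,"f":4,"g":54,"r":74}},"z":57}
After op 8 (add /wuo/h/2 43): {"n":[[40,84,80],[57,50],45,[85,70]],"wpo":27,"wuo":{"br":{"nwb":15,"r":62,"y":50},"h":[13,49,43,84,43,92,63],"ib":{"e":43,"f":4,"g":54,"r":74}},"z":57}
After op 9 (remove /n/0/2): {"n":[[40,84],[57,50],45,[85,70]],"wpo":27,"wuo":{"br":{"nwb":15,"r":62,"y":50},"h":[13,49,43,84,43,92,63],"ib":{"e":43,"f":4,"g":54,"r":74}},"z":57}
After op 10 (add /wuo/br/yd 89): {"n":[[40,84],[57,50],45,[85,70]],"wpo":27,"wuo":{"br":{"nwb":15,"r":62,"y":50,"yd":89},"h":[13,49,43,84,43,92,63],"ib":{"e":43,"f":4,"g":54,"r":74}},"z":57}
After op 11 (remove /wuo/h/2): {"n":[[40,84],[57,50],45,[85,70]],"wpo":27,"wuo":{"br":{"nwb":15,"r":62,"y":50,"yd":89},"h":[13,49,84,43,92,63],"ib":{"e":43,"f":4,"g":54,"r":74}},"z":57}
After op 12 (remove /n/0): {"n":[[57,50],45,[85,70]],"wpo":27,"wuo":{"br":{"nwb":15,"r":62,"y":50,"yd":89},"h":[13,49,84,43,92,63],"ib":{"e":43,"f":4,"g":54,"r":74}},"z":57}
After op 13 (replace /wuo/ib/f 47): {"n":[[57,50],45,[85,70]],"wpo":27,"wuo":{"br":{"nwb":15,"r":62,"y":50,"yd":89},"h":[13,49,84,43,92,63],"ib":{"e":43,"f":47,"g":54,"r":74}},"z":57}
After op 14 (remove /wuo/h/2): {"n":[[57,50],45,[85,70]],"wpo":27,"wuo":{"br":{"nwb":15,"r":62,"y":50,"yd":89},"h":[13,49,43,92,63],"ib":{"e":43,"f":47,"g":54,"r":74}},"z":57}
After op 15 (replace /z 30): {"n":[[57,50],45,[85,70]],"wpo":27,"wuo":{"br":{"nwb":15,"r":62,"y":50,"yd":89},"h":[13,49,43,92,63],"ib":{"e":43,"f":47,"g":54,"r":74}},"z":30}
After op 16 (add /ejb 40): {"ejb":40,"n":[[57,50],45,[85,70]],"wpo":27,"wuo":{"br":{"nwb":15,"r":62,"y":50,"yd":89},"h":[13,49,43,92,63],"ib":{"e":43,"f":47,"g":54,"r":74}},"z":30}
After op 17 (replace /wuo/br 14): {"ejb":40,"n":[[57,50],45,[85,70]],"wpo":27,"wuo":{"br":14,"h":[13,49,43,92,63],"ib":{"e":43,"f":47,"g":54,"r":74}},"z":30}
After op 18 (replace /wuo/ib/f 69): {"ejb":40,"n":[[57,50],45,[85,70]],"wpo":27,"wuo":{"br":14,"h":[13,49,43,92,63],"ib":{"e":43,"f":69,"g":54,"r":74}},"z":30}
After op 19 (replace /z 24): {"ejb":40,"n":[[57,50],45,[85,70]],"wpo":27,"wuo":{"br":14,"h":[13,49,43,92,63],"ib":{"e":43,"f":69,"g":54,"r":74}},"z":24}
After op 20 (replace /n/1 24): {"ejb":40,"n":[[57,50],24,[85,70]],"wpo":27,"wuo":{"br":14,"h":[13,49,43,92,63],"ib":{"e":43,"f":69,"g":54,"r":74}},"z":24}
After op 21 (replace /n/0 57): {"ejb":40,"n":[57,24,[85,70]],"wpo":27,"wuo":{"br":14,"h":[13,49,43,92,63],"ib":{"e":43,"f":69,"g":54,"r":74}},"z":24}
After op 22 (replace /wuo/ib 3): {"ejb":40,"n":[57,24,[85,70]],"wpo":27,"wuo":{"br":14,"h":[13,49,43,92,63],"ib":3},"z":24}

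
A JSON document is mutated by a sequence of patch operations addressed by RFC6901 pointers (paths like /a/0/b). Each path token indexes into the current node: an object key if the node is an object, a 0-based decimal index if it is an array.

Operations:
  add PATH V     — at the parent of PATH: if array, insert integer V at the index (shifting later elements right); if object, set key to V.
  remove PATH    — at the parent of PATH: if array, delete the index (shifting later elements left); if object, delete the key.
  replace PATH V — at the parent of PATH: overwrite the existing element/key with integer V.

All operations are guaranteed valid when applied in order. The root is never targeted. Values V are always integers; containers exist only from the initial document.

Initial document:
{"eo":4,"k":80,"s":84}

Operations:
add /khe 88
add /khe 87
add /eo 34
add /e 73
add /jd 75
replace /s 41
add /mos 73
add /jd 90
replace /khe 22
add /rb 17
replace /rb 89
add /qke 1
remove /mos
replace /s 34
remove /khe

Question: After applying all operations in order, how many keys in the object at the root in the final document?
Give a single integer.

Answer: 7

Derivation:
After op 1 (add /khe 88): {"eo":4,"k":80,"khe":88,"s":84}
After op 2 (add /khe 87): {"eo":4,"k":80,"khe":87,"s":84}
After op 3 (add /eo 34): {"eo":34,"k":80,"khe":87,"s":84}
After op 4 (add /e 73): {"e":73,"eo":34,"k":80,"khe":87,"s":84}
After op 5 (add /jd 75): {"e":73,"eo":34,"jd":75,"k":80,"khe":87,"s":84}
After op 6 (replace /s 41): {"e":73,"eo":34,"jd":75,"k":80,"khe":87,"s":41}
After op 7 (add /mos 73): {"e":73,"eo":34,"jd":75,"k":80,"khe":87,"mos":73,"s":41}
After op 8 (add /jd 90): {"e":73,"eo":34,"jd":90,"k":80,"khe":87,"mos":73,"s":41}
After op 9 (replace /khe 22): {"e":73,"eo":34,"jd":90,"k":80,"khe":22,"mos":73,"s":41}
After op 10 (add /rb 17): {"e":73,"eo":34,"jd":90,"k":80,"khe":22,"mos":73,"rb":17,"s":41}
After op 11 (replace /rb 89): {"e":73,"eo":34,"jd":90,"k":80,"khe":22,"mos":73,"rb":89,"s":41}
After op 12 (add /qke 1): {"e":73,"eo":34,"jd":90,"k":80,"khe":22,"mos":73,"qke":1,"rb":89,"s":41}
After op 13 (remove /mos): {"e":73,"eo":34,"jd":90,"k":80,"khe":22,"qke":1,"rb":89,"s":41}
After op 14 (replace /s 34): {"e":73,"eo":34,"jd":90,"k":80,"khe":22,"qke":1,"rb":89,"s":34}
After op 15 (remove /khe): {"e":73,"eo":34,"jd":90,"k":80,"qke":1,"rb":89,"s":34}
Size at the root: 7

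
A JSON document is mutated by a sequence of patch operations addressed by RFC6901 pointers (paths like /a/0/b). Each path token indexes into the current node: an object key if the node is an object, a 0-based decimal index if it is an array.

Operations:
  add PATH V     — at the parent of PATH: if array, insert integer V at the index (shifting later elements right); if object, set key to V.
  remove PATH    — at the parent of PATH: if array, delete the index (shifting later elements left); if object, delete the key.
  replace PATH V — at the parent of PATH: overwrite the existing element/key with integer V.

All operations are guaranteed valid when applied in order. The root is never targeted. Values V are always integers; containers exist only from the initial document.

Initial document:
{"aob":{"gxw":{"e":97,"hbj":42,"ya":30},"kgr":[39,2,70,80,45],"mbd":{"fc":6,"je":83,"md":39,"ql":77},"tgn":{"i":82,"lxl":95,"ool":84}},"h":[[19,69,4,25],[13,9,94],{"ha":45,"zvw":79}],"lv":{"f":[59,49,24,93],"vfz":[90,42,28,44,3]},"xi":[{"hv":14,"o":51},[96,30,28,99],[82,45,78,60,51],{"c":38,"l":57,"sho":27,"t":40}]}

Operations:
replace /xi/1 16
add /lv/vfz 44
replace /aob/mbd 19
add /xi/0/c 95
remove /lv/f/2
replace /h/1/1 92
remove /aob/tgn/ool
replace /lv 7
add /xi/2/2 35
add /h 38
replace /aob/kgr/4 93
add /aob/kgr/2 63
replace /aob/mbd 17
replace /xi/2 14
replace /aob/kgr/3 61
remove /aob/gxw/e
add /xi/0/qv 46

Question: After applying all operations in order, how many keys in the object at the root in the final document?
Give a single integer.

Answer: 4

Derivation:
After op 1 (replace /xi/1 16): {"aob":{"gxw":{"e":97,"hbj":42,"ya":30},"kgr":[39,2,70,80,45],"mbd":{"fc":6,"je":83,"md":39,"ql":77},"tgn":{"i":82,"lxl":95,"ool":84}},"h":[[19,69,4,25],[13,9,94],{"ha":45,"zvw":79}],"lv":{"f":[59,49,24,93],"vfz":[90,42,28,44,3]},"xi":[{"hv":14,"o":51},16,[82,45,78,60,51],{"c":38,"l":57,"sho":27,"t":40}]}
After op 2 (add /lv/vfz 44): {"aob":{"gxw":{"e":97,"hbj":42,"ya":30},"kgr":[39,2,70,80,45],"mbd":{"fc":6,"je":83,"md":39,"ql":77},"tgn":{"i":82,"lxl":95,"ool":84}},"h":[[19,69,4,25],[13,9,94],{"ha":45,"zvw":79}],"lv":{"f":[59,49,24,93],"vfz":44},"xi":[{"hv":14,"o":51},16,[82,45,78,60,51],{"c":38,"l":57,"sho":27,"t":40}]}
After op 3 (replace /aob/mbd 19): {"aob":{"gxw":{"e":97,"hbj":42,"ya":30},"kgr":[39,2,70,80,45],"mbd":19,"tgn":{"i":82,"lxl":95,"ool":84}},"h":[[19,69,4,25],[13,9,94],{"ha":45,"zvw":79}],"lv":{"f":[59,49,24,93],"vfz":44},"xi":[{"hv":14,"o":51},16,[82,45,78,60,51],{"c":38,"l":57,"sho":27,"t":40}]}
After op 4 (add /xi/0/c 95): {"aob":{"gxw":{"e":97,"hbj":42,"ya":30},"kgr":[39,2,70,80,45],"mbd":19,"tgn":{"i":82,"lxl":95,"ool":84}},"h":[[19,69,4,25],[13,9,94],{"ha":45,"zvw":79}],"lv":{"f":[59,49,24,93],"vfz":44},"xi":[{"c":95,"hv":14,"o":51},16,[82,45,78,60,51],{"c":38,"l":57,"sho":27,"t":40}]}
After op 5 (remove /lv/f/2): {"aob":{"gxw":{"e":97,"hbj":42,"ya":30},"kgr":[39,2,70,80,45],"mbd":19,"tgn":{"i":82,"lxl":95,"ool":84}},"h":[[19,69,4,25],[13,9,94],{"ha":45,"zvw":79}],"lv":{"f":[59,49,93],"vfz":44},"xi":[{"c":95,"hv":14,"o":51},16,[82,45,78,60,51],{"c":38,"l":57,"sho":27,"t":40}]}
After op 6 (replace /h/1/1 92): {"aob":{"gxw":{"e":97,"hbj":42,"ya":30},"kgr":[39,2,70,80,45],"mbd":19,"tgn":{"i":82,"lxl":95,"ool":84}},"h":[[19,69,4,25],[13,92,94],{"ha":45,"zvw":79}],"lv":{"f":[59,49,93],"vfz":44},"xi":[{"c":95,"hv":14,"o":51},16,[82,45,78,60,51],{"c":38,"l":57,"sho":27,"t":40}]}
After op 7 (remove /aob/tgn/ool): {"aob":{"gxw":{"e":97,"hbj":42,"ya":30},"kgr":[39,2,70,80,45],"mbd":19,"tgn":{"i":82,"lxl":95}},"h":[[19,69,4,25],[13,92,94],{"ha":45,"zvw":79}],"lv":{"f":[59,49,93],"vfz":44},"xi":[{"c":95,"hv":14,"o":51},16,[82,45,78,60,51],{"c":38,"l":57,"sho":27,"t":40}]}
After op 8 (replace /lv 7): {"aob":{"gxw":{"e":97,"hbj":42,"ya":30},"kgr":[39,2,70,80,45],"mbd":19,"tgn":{"i":82,"lxl":95}},"h":[[19,69,4,25],[13,92,94],{"ha":45,"zvw":79}],"lv":7,"xi":[{"c":95,"hv":14,"o":51},16,[82,45,78,60,51],{"c":38,"l":57,"sho":27,"t":40}]}
After op 9 (add /xi/2/2 35): {"aob":{"gxw":{"e":97,"hbj":42,"ya":30},"kgr":[39,2,70,80,45],"mbd":19,"tgn":{"i":82,"lxl":95}},"h":[[19,69,4,25],[13,92,94],{"ha":45,"zvw":79}],"lv":7,"xi":[{"c":95,"hv":14,"o":51},16,[82,45,35,78,60,51],{"c":38,"l":57,"sho":27,"t":40}]}
After op 10 (add /h 38): {"aob":{"gxw":{"e":97,"hbj":42,"ya":30},"kgr":[39,2,70,80,45],"mbd":19,"tgn":{"i":82,"lxl":95}},"h":38,"lv":7,"xi":[{"c":95,"hv":14,"o":51},16,[82,45,35,78,60,51],{"c":38,"l":57,"sho":27,"t":40}]}
After op 11 (replace /aob/kgr/4 93): {"aob":{"gxw":{"e":97,"hbj":42,"ya":30},"kgr":[39,2,70,80,93],"mbd":19,"tgn":{"i":82,"lxl":95}},"h":38,"lv":7,"xi":[{"c":95,"hv":14,"o":51},16,[82,45,35,78,60,51],{"c":38,"l":57,"sho":27,"t":40}]}
After op 12 (add /aob/kgr/2 63): {"aob":{"gxw":{"e":97,"hbj":42,"ya":30},"kgr":[39,2,63,70,80,93],"mbd":19,"tgn":{"i":82,"lxl":95}},"h":38,"lv":7,"xi":[{"c":95,"hv":14,"o":51},16,[82,45,35,78,60,51],{"c":38,"l":57,"sho":27,"t":40}]}
After op 13 (replace /aob/mbd 17): {"aob":{"gxw":{"e":97,"hbj":42,"ya":30},"kgr":[39,2,63,70,80,93],"mbd":17,"tgn":{"i":82,"lxl":95}},"h":38,"lv":7,"xi":[{"c":95,"hv":14,"o":51},16,[82,45,35,78,60,51],{"c":38,"l":57,"sho":27,"t":40}]}
After op 14 (replace /xi/2 14): {"aob":{"gxw":{"e":97,"hbj":42,"ya":30},"kgr":[39,2,63,70,80,93],"mbd":17,"tgn":{"i":82,"lxl":95}},"h":38,"lv":7,"xi":[{"c":95,"hv":14,"o":51},16,14,{"c":38,"l":57,"sho":27,"t":40}]}
After op 15 (replace /aob/kgr/3 61): {"aob":{"gxw":{"e":97,"hbj":42,"ya":30},"kgr":[39,2,63,61,80,93],"mbd":17,"tgn":{"i":82,"lxl":95}},"h":38,"lv":7,"xi":[{"c":95,"hv":14,"o":51},16,14,{"c":38,"l":57,"sho":27,"t":40}]}
After op 16 (remove /aob/gxw/e): {"aob":{"gxw":{"hbj":42,"ya":30},"kgr":[39,2,63,61,80,93],"mbd":17,"tgn":{"i":82,"lxl":95}},"h":38,"lv":7,"xi":[{"c":95,"hv":14,"o":51},16,14,{"c":38,"l":57,"sho":27,"t":40}]}
After op 17 (add /xi/0/qv 46): {"aob":{"gxw":{"hbj":42,"ya":30},"kgr":[39,2,63,61,80,93],"mbd":17,"tgn":{"i":82,"lxl":95}},"h":38,"lv":7,"xi":[{"c":95,"hv":14,"o":51,"qv":46},16,14,{"c":38,"l":57,"sho":27,"t":40}]}
Size at the root: 4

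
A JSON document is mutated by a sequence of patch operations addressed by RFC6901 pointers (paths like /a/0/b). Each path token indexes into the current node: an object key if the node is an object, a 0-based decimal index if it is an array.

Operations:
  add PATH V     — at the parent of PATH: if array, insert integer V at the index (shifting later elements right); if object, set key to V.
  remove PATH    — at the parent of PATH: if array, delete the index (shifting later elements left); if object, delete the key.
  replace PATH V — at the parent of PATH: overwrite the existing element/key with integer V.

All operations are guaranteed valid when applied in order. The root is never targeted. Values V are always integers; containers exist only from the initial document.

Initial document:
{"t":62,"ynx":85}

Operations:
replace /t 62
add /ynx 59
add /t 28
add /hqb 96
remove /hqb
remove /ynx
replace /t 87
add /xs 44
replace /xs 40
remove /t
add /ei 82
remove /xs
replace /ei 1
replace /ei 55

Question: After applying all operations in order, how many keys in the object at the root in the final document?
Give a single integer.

After op 1 (replace /t 62): {"t":62,"ynx":85}
After op 2 (add /ynx 59): {"t":62,"ynx":59}
After op 3 (add /t 28): {"t":28,"ynx":59}
After op 4 (add /hqb 96): {"hqb":96,"t":28,"ynx":59}
After op 5 (remove /hqb): {"t":28,"ynx":59}
After op 6 (remove /ynx): {"t":28}
After op 7 (replace /t 87): {"t":87}
After op 8 (add /xs 44): {"t":87,"xs":44}
After op 9 (replace /xs 40): {"t":87,"xs":40}
After op 10 (remove /t): {"xs":40}
After op 11 (add /ei 82): {"ei":82,"xs":40}
After op 12 (remove /xs): {"ei":82}
After op 13 (replace /ei 1): {"ei":1}
After op 14 (replace /ei 55): {"ei":55}
Size at the root: 1

Answer: 1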